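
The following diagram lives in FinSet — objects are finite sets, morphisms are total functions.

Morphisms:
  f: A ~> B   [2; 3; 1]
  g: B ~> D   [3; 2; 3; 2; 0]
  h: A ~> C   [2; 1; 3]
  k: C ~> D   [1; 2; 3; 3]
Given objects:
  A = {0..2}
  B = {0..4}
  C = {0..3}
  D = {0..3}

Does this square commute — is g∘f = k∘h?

Along f;g (path 1):
  0 f~>2 g~>3
  1 f~>3 g~>2
  2 f~>1 g~>2
  composite₁ = [3; 2; 2]
Along h;k (path 2):
  0 h~>2 k~>3
  1 h~>1 k~>2
  2 h~>3 k~>3
  composite₂ = [3; 2; 3]
Equal? differ; not commutative

Answer: DOES NOT COMMUTE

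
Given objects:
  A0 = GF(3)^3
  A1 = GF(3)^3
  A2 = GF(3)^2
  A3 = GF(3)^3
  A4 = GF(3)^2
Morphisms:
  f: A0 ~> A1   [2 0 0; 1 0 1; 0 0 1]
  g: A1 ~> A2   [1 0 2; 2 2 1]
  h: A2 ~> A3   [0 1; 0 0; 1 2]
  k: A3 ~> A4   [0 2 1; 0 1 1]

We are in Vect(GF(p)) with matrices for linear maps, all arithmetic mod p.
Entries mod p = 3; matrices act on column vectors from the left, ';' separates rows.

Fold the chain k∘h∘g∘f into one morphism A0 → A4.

Answer: [2 0 2; 2 0 2]

Trace:
  e0=(1,0,0) f~>(2,1,0) g~>(2,0) h~>(0,0,2) k~>(2,2)
  e1=(0,1,0) f~>(0,0,0) g~>(0,0) h~>(0,0,0) k~>(0,0)
  e2=(0,0,1) f~>(0,1,1) g~>(2,0) h~>(0,0,2) k~>(2,2)
composite: [2 0 2; 2 0 2]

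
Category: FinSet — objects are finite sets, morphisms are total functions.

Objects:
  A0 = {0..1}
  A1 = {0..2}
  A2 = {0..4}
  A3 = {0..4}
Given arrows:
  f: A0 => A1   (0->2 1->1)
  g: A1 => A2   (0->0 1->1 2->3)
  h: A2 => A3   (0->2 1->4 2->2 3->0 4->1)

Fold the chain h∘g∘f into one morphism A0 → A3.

  0 f=>2 g=>3 h=>0
  1 f=>1 g=>1 h=>4
⟦path⟧: (0->0 1->4)

Answer: (0->0 1->4)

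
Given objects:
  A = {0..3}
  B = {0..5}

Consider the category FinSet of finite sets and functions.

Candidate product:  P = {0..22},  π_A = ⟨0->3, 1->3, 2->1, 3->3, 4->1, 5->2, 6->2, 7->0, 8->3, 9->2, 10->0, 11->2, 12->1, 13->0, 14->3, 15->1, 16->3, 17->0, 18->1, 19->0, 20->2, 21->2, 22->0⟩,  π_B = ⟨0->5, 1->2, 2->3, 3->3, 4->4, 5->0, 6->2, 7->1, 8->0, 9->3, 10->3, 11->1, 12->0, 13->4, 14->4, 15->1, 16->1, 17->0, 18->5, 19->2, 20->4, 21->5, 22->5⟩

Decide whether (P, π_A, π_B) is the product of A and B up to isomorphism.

|A|·|B| = 4·6 = 24;  |P| = 23
  → cardinalities differ; no bijection possible.

Answer: NOT A VALID PRODUCT — |P|=23 ≠ |A|·|B|=24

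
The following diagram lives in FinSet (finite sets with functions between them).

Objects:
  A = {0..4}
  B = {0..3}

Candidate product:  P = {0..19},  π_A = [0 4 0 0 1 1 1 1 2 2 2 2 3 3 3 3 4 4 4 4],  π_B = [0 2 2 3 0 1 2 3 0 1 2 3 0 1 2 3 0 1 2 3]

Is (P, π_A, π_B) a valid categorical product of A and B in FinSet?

|A|·|B| = 5·4 = 20;  |P| = 20
Check the pairing map k ↦ (π_A(k), π_B(k)):
  0 -> (0,0)
  1 -> (4,2)
  2 -> (0,2)
  3 -> (0,3)
  4 -> (1,0)
  5 -> (1,1)
  6 -> (1,2)
  7 -> (1,3)
  8 -> (2,0)
  9 -> (2,1)
  10 -> (2,2)
  11 -> (2,3)
  12 -> (3,0)
  13 -> (3,1)
  14 -> (3,2)
  15 -> (3,3)
  16 -> (4,0)
  17 -> (4,1)
  18 -> (4,2)  ✗ repeats pair of k=1
  19 -> (4,3)
distinct pairs in image: 19 / 20 needed
  → (4,2) hit at k=1 and k=18

Answer: NOT A VALID PRODUCT — duplicate pair at indices 18,1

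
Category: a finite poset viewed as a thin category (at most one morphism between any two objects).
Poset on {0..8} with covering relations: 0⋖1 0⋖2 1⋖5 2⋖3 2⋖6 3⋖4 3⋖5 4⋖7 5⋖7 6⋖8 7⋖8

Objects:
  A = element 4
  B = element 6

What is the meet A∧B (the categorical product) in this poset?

Answer: A∧B = 2

Work:
{x : x⊑A ∧ x⊑B} = {0,2}  (A=4, B=6)
  0 ⊑ 2
  2 ⊑ 2
glb = 2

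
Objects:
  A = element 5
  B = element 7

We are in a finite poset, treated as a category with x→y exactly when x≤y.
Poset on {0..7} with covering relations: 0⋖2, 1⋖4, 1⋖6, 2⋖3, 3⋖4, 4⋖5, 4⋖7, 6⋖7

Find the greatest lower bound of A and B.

Answer: A∧B = 4

Trace:
Lower bounds of A=5 and B=7: {0,1,2,3,4}
  0 <= 4
  1 <= 4
  2 <= 4
  3 <= 4
  4 <= 4
glb = 4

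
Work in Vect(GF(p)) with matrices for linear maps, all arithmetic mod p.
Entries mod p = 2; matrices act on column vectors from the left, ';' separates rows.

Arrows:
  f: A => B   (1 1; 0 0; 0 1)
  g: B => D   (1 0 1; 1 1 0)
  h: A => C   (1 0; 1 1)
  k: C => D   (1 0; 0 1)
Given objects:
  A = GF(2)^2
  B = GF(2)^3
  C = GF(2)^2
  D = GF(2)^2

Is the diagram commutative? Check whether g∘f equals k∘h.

Answer: COMMUTES

Trace:
Path 1 = f;g:
  e0=⟨1,0⟩ f=>⟨1,0,0⟩ g=>⟨1,1⟩
  e1=⟨0,1⟩ f=>⟨1,0,1⟩ g=>⟨0,1⟩
  ⟦path⟧₁ = (1 0; 1 1)
Path 2 = h;k:
  e0=⟨1,0⟩ h=>⟨1,1⟩ k=>⟨1,1⟩
  e1=⟨0,1⟩ h=>⟨0,1⟩ k=>⟨0,1⟩
  ⟦path⟧₂ = (1 0; 1 1)
Equal? equal; square commutes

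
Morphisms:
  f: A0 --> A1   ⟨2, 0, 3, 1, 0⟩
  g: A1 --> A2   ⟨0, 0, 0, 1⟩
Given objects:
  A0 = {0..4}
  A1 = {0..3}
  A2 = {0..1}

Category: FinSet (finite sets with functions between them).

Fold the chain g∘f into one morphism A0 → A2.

  0 f-->2 g-->0
  1 f-->0 g-->0
  2 f-->3 g-->1
  3 f-->1 g-->0
  4 f-->0 g-->0
result: ⟨0, 0, 1, 0, 0⟩

Answer: ⟨0, 0, 1, 0, 0⟩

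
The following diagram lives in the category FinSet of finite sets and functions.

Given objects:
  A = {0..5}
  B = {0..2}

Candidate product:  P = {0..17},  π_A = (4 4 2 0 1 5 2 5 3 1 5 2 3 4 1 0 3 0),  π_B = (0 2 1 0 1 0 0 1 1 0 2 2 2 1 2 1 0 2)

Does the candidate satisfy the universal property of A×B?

Answer: VALID PRODUCT

Derivation:
|A|·|B| = 6·3 = 18;  |P| = 18
Check the pairing map k ↦ (π_A(k), π_B(k)):
  0 -> (4,0)
  1 -> (4,2)
  2 -> (2,1)
  3 -> (0,0)
  4 -> (1,1)
  5 -> (5,0)
  6 -> (2,0)
  7 -> (5,1)
  8 -> (3,1)
  9 -> (1,0)
  10 -> (5,2)
  11 -> (2,2)
  12 -> (3,2)
  13 -> (4,1)
  14 -> (1,2)
  15 -> (0,1)
  16 -> (3,0)
  17 -> (0,2)
distinct pairs in image: 18 / 18 needed
  → bijection onto A×B; projections well-typed.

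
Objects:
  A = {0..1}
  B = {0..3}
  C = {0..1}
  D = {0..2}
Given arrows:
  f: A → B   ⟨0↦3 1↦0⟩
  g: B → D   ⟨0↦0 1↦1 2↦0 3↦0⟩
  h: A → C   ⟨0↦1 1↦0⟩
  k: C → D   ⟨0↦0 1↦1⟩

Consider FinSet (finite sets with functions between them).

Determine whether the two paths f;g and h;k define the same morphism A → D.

Answer: DOES NOT COMMUTE

Derivation:
Path 1 = f;g:
  0 f→3 g→0
  1 f→0 g→0
  composite₁ = ⟨0↦0 1↦0⟩
Path 2 = h;k:
  0 h→1 k→1
  1 h→0 k→0
  composite₂ = ⟨0↦1 1↦0⟩
Equal? distinct morphisms ✗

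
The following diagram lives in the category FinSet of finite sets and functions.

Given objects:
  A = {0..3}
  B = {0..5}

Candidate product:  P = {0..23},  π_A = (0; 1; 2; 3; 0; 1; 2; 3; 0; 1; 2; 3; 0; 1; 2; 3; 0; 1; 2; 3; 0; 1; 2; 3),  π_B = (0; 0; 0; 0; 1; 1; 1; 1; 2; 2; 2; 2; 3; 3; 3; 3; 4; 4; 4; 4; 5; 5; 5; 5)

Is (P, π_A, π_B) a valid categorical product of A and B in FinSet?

|A|·|B| = 4·6 = 24;  |P| = 24
Check the pairing map k ↦ (π_A(k), π_B(k)):
  0 : (0,0)
  1 : (1,0)
  2 : (2,0)
  3 : (3,0)
  4 : (0,1)
  5 : (1,1)
  6 : (2,1)
  7 : (3,1)
  8 : (0,2)
  9 : (1,2)
  10 : (2,2)
  11 : (3,2)
  12 : (0,3)
  13 : (1,3)
  14 : (2,3)
  15 : (3,3)
  16 : (0,4)
  17 : (1,4)
  18 : (2,4)
  19 : (3,4)
  20 : (0,5)
  21 : (1,5)
  22 : (2,5)
  23 : (3,5)
distinct pairs in image: 24 / 24 needed
  → bijection onto A×B; projections well-typed.

Answer: VALID PRODUCT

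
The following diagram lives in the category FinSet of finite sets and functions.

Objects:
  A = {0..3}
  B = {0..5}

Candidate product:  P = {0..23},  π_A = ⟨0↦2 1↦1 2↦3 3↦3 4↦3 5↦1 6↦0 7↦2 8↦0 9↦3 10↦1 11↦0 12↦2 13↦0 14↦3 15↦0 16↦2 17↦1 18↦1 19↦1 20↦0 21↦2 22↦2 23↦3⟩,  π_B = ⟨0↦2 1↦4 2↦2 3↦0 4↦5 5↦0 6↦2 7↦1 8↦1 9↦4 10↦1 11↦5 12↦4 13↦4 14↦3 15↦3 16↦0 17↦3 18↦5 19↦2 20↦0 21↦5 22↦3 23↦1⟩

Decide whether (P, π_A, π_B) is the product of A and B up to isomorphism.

|A|·|B| = 4·6 = 24;  |P| = 24
Check the pairing map k ↦ (π_A(k), π_B(k)):
  0 ↦ (2,2)
  1 ↦ (1,4)
  2 ↦ (3,2)
  3 ↦ (3,0)
  4 ↦ (3,5)
  5 ↦ (1,0)
  6 ↦ (0,2)
  7 ↦ (2,1)
  8 ↦ (0,1)
  9 ↦ (3,4)
  10 ↦ (1,1)
  11 ↦ (0,5)
  12 ↦ (2,4)
  13 ↦ (0,4)
  14 ↦ (3,3)
  15 ↦ (0,3)
  16 ↦ (2,0)
  17 ↦ (1,3)
  18 ↦ (1,5)
  19 ↦ (1,2)
  20 ↦ (0,0)
  21 ↦ (2,5)
  22 ↦ (2,3)
  23 ↦ (3,1)
distinct pairs in image: 24 / 24 needed
  → bijection onto A×B; projections well-typed.

Answer: VALID PRODUCT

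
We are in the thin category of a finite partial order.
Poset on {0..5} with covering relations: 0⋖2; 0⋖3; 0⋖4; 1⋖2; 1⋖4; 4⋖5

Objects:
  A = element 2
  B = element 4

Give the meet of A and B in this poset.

Lower bounds of A=2 and B=4: {0,1}
  maximal lower bounds 0 and 1 are incomparable: neither 0≤1 nor 1≤0
→ no greatest lower bound exists

Answer: NO MEET EXISTS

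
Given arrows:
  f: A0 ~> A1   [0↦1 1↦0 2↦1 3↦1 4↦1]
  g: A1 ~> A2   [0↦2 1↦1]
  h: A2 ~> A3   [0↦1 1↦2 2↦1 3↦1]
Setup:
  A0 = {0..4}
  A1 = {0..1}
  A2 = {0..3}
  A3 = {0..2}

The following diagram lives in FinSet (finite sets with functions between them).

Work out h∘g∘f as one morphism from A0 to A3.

  0 f~>1 g~>1 h~>2
  1 f~>0 g~>2 h~>1
  2 f~>1 g~>1 h~>2
  3 f~>1 g~>1 h~>2
  4 f~>1 g~>1 h~>2
result: [0↦2 1↦1 2↦2 3↦2 4↦2]

Answer: [0↦2 1↦1 2↦2 3↦2 4↦2]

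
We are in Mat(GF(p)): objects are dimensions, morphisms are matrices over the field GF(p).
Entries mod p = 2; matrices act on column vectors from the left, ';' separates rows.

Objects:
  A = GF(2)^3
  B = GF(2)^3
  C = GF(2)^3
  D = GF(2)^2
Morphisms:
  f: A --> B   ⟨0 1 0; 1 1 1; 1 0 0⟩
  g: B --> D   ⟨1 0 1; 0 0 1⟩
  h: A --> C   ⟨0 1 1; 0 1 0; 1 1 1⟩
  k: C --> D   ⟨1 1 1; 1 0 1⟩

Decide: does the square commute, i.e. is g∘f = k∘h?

Answer: COMMUTES

Derivation:
Along f;g (path 1):
  e0=(1,0,0) f-->(0,1,1) g-->(1,1)
  e1=(0,1,0) f-->(1,1,0) g-->(1,0)
  e2=(0,0,1) f-->(0,1,0) g-->(0,0)
  result₁ = ⟨1 1 0; 1 0 0⟩
Along h;k (path 2):
  e0=(1,0,0) h-->(0,0,1) k-->(1,1)
  e1=(0,1,0) h-->(1,1,1) k-->(1,0)
  e2=(0,0,1) h-->(1,0,1) k-->(0,0)
  result₂ = ⟨1 1 0; 1 0 0⟩
Equal? same morphism ✓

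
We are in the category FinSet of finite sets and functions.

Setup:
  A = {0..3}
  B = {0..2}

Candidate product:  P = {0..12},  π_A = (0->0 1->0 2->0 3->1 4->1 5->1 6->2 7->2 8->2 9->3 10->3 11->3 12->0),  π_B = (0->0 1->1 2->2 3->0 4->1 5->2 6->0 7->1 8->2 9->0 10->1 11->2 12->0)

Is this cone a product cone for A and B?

Answer: NOT A VALID PRODUCT — |P|=13 ≠ |A|·|B|=12

Work:
|A|·|B| = 4·3 = 12;  |P| = 13
  → cardinalities differ; no bijection possible.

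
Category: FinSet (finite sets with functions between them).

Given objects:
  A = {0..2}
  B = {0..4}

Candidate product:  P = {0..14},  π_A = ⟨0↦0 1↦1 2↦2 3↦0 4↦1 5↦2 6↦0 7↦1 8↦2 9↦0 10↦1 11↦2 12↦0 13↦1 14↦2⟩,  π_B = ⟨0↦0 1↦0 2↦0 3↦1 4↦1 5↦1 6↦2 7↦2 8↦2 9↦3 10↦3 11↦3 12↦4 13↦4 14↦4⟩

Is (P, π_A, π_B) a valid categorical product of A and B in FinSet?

Answer: VALID PRODUCT

Trace:
|A|·|B| = 3·5 = 15;  |P| = 15
Check the pairing map k ↦ (π_A(k), π_B(k)):
  0 ↦ (0,0)
  1 ↦ (1,0)
  2 ↦ (2,0)
  3 ↦ (0,1)
  4 ↦ (1,1)
  5 ↦ (2,1)
  6 ↦ (0,2)
  7 ↦ (1,2)
  8 ↦ (2,2)
  9 ↦ (0,3)
  10 ↦ (1,3)
  11 ↦ (2,3)
  12 ↦ (0,4)
  13 ↦ (1,4)
  14 ↦ (2,4)
distinct pairs in image: 15 / 15 needed
  → bijection onto A×B; projections well-typed.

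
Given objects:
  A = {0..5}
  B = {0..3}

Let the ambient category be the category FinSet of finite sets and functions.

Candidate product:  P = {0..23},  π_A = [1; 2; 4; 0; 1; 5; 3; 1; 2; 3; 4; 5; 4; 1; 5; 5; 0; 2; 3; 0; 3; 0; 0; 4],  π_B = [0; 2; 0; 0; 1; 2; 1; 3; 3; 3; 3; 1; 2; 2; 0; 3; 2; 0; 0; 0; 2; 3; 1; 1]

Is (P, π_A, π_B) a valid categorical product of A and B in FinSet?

|A|·|B| = 6·4 = 24;  |P| = 24
Check the pairing map k ↦ (π_A(k), π_B(k)):
  0 : (1,0)
  1 : (2,2)
  2 : (4,0)
  3 : (0,0)
  4 : (1,1)
  5 : (5,2)
  6 : (3,1)
  7 : (1,3)
  8 : (2,3)
  9 : (3,3)
  10 : (4,3)
  11 : (5,1)
  12 : (4,2)
  13 : (1,2)
  14 : (5,0)
  15 : (5,3)
  16 : (0,2)
  17 : (2,0)
  18 : (3,0)
  19 : (0,0)  ✗ repeats pair of k=3
  20 : (3,2)
  21 : (0,3)
  22 : (0,1)
  23 : (4,1)
distinct pairs in image: 23 / 24 needed
  → (0,0) hit at k=3 and k=19

Answer: NOT A VALID PRODUCT — duplicate pair at indices 19,3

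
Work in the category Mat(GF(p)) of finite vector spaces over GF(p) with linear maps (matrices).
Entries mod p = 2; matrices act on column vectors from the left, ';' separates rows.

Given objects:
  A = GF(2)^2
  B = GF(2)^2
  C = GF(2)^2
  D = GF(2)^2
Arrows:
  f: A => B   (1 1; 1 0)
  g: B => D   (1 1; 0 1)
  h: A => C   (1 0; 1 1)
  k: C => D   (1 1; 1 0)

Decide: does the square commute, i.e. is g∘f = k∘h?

Answer: COMMUTES

Derivation:
Along f;g (path 1):
  e0=⟨1,0⟩ f=>⟨1,1⟩ g=>⟨0,1⟩
  e1=⟨0,1⟩ f=>⟨1,0⟩ g=>⟨1,0⟩
  composite₁ = (0 1; 1 0)
Along h;k (path 2):
  e0=⟨1,0⟩ h=>⟨1,1⟩ k=>⟨0,1⟩
  e1=⟨0,1⟩ h=>⟨0,1⟩ k=>⟨1,0⟩
  composite₂ = (0 1; 1 0)
Equal? equal; square commutes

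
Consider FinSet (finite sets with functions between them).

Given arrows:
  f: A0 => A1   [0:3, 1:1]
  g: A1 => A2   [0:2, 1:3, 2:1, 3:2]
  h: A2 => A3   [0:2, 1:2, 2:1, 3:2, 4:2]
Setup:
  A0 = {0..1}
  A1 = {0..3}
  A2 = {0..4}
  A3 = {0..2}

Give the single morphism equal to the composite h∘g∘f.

Answer: [0:1, 1:2]

Trace:
  0 f=>3 g=>2 h=>1
  1 f=>1 g=>3 h=>2
⟦path⟧: [0:1, 1:2]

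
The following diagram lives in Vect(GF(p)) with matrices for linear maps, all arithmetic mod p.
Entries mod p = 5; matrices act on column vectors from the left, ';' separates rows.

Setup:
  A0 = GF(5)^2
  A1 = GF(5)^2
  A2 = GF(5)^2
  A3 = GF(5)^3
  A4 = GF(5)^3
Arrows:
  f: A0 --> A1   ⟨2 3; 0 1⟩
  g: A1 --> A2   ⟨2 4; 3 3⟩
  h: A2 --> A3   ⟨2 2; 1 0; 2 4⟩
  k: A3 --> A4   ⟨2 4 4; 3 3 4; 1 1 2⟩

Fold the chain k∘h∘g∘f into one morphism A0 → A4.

  e0=⟨1,0⟩ f-->⟨2,0⟩ g-->⟨4,1⟩ h-->⟨0,4,2⟩ k-->⟨4,0,3⟩
  e1=⟨0,1⟩ f-->⟨3,1⟩ g-->⟨0,2⟩ h-->⟨4,0,3⟩ k-->⟨0,4,0⟩
result: ⟨4 0; 0 4; 3 0⟩

Answer: ⟨4 0; 0 4; 3 0⟩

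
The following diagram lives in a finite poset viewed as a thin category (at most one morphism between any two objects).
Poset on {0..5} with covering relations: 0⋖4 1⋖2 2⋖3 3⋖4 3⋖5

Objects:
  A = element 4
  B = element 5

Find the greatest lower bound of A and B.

Answer: A∧B = 3

Trace:
Lower bounds of A=4 and B=5: {1,2,3}
  1 ≤ 3
  2 ≤ 3
  3 ≤ 3
glb = 3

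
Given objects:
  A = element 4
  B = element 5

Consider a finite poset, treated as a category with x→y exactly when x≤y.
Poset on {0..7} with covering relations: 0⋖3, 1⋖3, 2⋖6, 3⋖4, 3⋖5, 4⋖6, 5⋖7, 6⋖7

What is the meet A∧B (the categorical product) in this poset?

Answer: A∧B = 3

Work:
Lower bounds of A=4 and B=5: {0,1,3}
  0 ≤ 3
  1 ≤ 3
  3 ≤ 3
glb = 3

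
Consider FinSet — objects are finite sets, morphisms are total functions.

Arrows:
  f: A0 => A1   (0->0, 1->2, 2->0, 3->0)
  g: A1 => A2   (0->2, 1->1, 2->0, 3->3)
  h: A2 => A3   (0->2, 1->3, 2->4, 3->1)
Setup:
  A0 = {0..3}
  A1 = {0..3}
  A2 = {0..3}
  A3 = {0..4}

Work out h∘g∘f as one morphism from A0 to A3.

  0 f=>0 g=>2 h=>4
  1 f=>2 g=>0 h=>2
  2 f=>0 g=>2 h=>4
  3 f=>0 g=>2 h=>4
⟦path⟧: (0->4, 1->2, 2->4, 3->4)

Answer: (0->4, 1->2, 2->4, 3->4)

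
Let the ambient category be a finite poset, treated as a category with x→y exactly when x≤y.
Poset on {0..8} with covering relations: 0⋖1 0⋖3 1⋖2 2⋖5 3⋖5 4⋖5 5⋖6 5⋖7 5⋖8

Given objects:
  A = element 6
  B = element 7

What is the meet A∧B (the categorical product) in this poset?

Answer: A∧B = 5

Derivation:
Lower bounds of A=6 and B=7: {0,1,2,3,4,5}
  0 ⊑ 5
  1 ⊑ 5
  2 ⊑ 5
  3 ⊑ 5
  4 ⊑ 5
  5 ⊑ 5
glb = 5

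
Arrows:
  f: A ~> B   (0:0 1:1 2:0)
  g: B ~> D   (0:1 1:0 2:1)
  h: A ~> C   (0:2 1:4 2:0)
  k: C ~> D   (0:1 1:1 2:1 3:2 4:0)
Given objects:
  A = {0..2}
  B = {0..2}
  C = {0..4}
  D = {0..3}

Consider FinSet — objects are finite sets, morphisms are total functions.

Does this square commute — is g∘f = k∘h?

Along f;g (path 1):
  0 f~>0 g~>1
  1 f~>1 g~>0
  2 f~>0 g~>1
  composite₁ = (0:1 1:0 2:1)
Along h;k (path 2):
  0 h~>2 k~>1
  1 h~>4 k~>0
  2 h~>0 k~>1
  composite₂ = (0:1 1:0 2:1)
Equal? same morphism ✓

Answer: COMMUTES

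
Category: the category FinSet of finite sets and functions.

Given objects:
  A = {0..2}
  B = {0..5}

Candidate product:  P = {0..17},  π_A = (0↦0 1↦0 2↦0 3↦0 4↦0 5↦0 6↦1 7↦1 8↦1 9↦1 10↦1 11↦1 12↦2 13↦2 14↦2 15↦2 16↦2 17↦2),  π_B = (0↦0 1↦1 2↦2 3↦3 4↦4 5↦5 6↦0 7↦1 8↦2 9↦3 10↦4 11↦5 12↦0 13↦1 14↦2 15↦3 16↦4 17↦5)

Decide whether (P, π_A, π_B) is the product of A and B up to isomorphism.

Answer: VALID PRODUCT

Derivation:
|A|·|B| = 3·6 = 18;  |P| = 18
Check the pairing map k ↦ (π_A(k), π_B(k)):
  0 ↦ (0,0)
  1 ↦ (0,1)
  2 ↦ (0,2)
  3 ↦ (0,3)
  4 ↦ (0,4)
  5 ↦ (0,5)
  6 ↦ (1,0)
  7 ↦ (1,1)
  8 ↦ (1,2)
  9 ↦ (1,3)
  10 ↦ (1,4)
  11 ↦ (1,5)
  12 ↦ (2,0)
  13 ↦ (2,1)
  14 ↦ (2,2)
  15 ↦ (2,3)
  16 ↦ (2,4)
  17 ↦ (2,5)
distinct pairs in image: 18 / 18 needed
  → bijection onto A×B; projections well-typed.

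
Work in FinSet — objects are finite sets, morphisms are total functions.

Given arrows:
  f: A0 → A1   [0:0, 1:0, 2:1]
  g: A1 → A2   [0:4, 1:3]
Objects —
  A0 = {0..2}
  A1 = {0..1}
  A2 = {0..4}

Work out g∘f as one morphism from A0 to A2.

Answer: [0:4, 1:4, 2:3]

Work:
  0 f→0 g→4
  1 f→0 g→4
  2 f→1 g→3
result: [0:4, 1:4, 2:3]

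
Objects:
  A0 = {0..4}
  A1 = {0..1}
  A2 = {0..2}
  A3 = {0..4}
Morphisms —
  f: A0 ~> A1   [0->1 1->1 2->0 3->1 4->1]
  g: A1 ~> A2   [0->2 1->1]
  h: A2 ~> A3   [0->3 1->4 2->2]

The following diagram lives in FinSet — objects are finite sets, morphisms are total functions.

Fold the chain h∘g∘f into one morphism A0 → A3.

Answer: [0->4 1->4 2->2 3->4 4->4]

Trace:
  0 f~>1 g~>1 h~>4
  1 f~>1 g~>1 h~>4
  2 f~>0 g~>2 h~>2
  3 f~>1 g~>1 h~>4
  4 f~>1 g~>1 h~>4
⟦path⟧: [0->4 1->4 2->2 3->4 4->4]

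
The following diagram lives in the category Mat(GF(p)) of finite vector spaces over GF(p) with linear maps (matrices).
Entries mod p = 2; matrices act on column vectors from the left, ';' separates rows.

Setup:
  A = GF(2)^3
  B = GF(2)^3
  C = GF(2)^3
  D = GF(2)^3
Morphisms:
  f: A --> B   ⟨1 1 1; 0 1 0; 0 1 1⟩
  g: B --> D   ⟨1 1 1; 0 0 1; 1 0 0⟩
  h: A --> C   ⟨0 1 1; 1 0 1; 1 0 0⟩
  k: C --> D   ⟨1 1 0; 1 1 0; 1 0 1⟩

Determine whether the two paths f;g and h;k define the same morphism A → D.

Answer: DOES NOT COMMUTE

Derivation:
Path 1 = f;g:
  e0=⟨1,0,0⟩ f-->⟨1,0,0⟩ g-->⟨1,0,1⟩
  e1=⟨0,1,0⟩ f-->⟨1,1,1⟩ g-->⟨1,1,1⟩
  e2=⟨0,0,1⟩ f-->⟨1,0,1⟩ g-->⟨0,1,1⟩
  result₁ = ⟨1 1 0; 0 1 1; 1 1 1⟩
Path 2 = h;k:
  e0=⟨1,0,0⟩ h-->⟨0,1,1⟩ k-->⟨1,1,1⟩
  e1=⟨0,1,0⟩ h-->⟨1,0,0⟩ k-->⟨1,1,1⟩
  e2=⟨0,0,1⟩ h-->⟨1,1,0⟩ k-->⟨0,0,1⟩
  result₂ = ⟨1 1 0; 1 1 0; 1 1 1⟩
Equal? distinct morphisms ✗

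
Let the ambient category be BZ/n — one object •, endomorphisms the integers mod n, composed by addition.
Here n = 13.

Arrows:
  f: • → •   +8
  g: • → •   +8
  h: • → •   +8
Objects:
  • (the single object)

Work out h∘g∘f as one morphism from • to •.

  0 +8≡8 +8≡3 +8≡11  (mod 13)
composite: +11

Answer: +11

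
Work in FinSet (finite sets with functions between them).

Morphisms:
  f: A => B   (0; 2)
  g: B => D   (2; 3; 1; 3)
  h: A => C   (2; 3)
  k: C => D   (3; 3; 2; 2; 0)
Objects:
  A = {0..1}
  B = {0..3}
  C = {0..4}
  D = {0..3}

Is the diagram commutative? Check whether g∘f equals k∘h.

Along f;g (path 1):
  0 f=>0 g=>2
  1 f=>2 g=>1
  composite₁ = (2; 1)
Along h;k (path 2):
  0 h=>2 k=>2
  1 h=>3 k=>2
  composite₂ = (2; 2)
Equal? NO — does not commute

Answer: DOES NOT COMMUTE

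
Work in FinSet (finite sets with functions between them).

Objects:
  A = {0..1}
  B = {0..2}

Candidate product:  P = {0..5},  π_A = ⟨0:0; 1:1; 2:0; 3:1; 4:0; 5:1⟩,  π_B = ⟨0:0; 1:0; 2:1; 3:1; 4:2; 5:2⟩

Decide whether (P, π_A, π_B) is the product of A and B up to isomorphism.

Answer: VALID PRODUCT

Trace:
|A|·|B| = 2·3 = 6;  |P| = 6
Check the pairing map k ↦ (π_A(k), π_B(k)):
  0 : (0,0)
  1 : (1,0)
  2 : (0,1)
  3 : (1,1)
  4 : (0,2)
  5 : (1,2)
distinct pairs in image: 6 / 6 needed
  → bijection onto A×B; projections well-typed.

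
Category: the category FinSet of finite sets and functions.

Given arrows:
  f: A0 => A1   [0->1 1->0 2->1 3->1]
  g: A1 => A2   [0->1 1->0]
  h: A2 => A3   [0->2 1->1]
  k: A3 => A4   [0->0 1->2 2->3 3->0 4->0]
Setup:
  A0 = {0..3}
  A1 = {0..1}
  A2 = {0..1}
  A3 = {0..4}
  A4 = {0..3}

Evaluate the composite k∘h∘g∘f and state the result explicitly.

  0 f=>1 g=>0 h=>2 k=>3
  1 f=>0 g=>1 h=>1 k=>2
  2 f=>1 g=>0 h=>2 k=>3
  3 f=>1 g=>0 h=>2 k=>3
result: [0->3 1->2 2->3 3->3]

Answer: [0->3 1->2 2->3 3->3]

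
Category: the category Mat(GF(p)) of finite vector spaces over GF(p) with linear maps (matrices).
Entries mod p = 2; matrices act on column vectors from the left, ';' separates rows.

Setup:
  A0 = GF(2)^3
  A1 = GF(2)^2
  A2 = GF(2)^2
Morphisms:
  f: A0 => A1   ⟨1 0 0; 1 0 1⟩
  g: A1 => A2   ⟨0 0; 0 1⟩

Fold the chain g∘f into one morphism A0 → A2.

Answer: ⟨0 0 0; 1 0 1⟩

Work:
  e0=⟨1,0,0⟩ f=>⟨1,1⟩ g=>⟨0,1⟩
  e1=⟨0,1,0⟩ f=>⟨0,0⟩ g=>⟨0,0⟩
  e2=⟨0,0,1⟩ f=>⟨0,1⟩ g=>⟨0,1⟩
⟦path⟧: ⟨0 0 0; 1 0 1⟩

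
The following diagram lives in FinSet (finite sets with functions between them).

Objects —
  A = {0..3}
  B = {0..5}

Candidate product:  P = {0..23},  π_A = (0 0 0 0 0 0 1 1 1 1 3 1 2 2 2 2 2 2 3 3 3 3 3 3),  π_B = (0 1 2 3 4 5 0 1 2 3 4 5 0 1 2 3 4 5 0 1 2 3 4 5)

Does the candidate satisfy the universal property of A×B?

|A|·|B| = 4·6 = 24;  |P| = 24
Check the pairing map k ↦ (π_A(k), π_B(k)):
  0 : (0,0)
  1 : (0,1)
  2 : (0,2)
  3 : (0,3)
  4 : (0,4)
  5 : (0,5)
  6 : (1,0)
  7 : (1,1)
  8 : (1,2)
  9 : (1,3)
  10 : (3,4)
  11 : (1,5)
  12 : (2,0)
  13 : (2,1)
  14 : (2,2)
  15 : (2,3)
  16 : (2,4)
  17 : (2,5)
  18 : (3,0)
  19 : (3,1)
  20 : (3,2)
  21 : (3,3)
  22 : (3,4)  ✗ repeats pair of k=10
  23 : (3,5)
distinct pairs in image: 23 / 24 needed
  → (3,4) hit at k=10 and k=22

Answer: NOT A VALID PRODUCT — duplicate pair at indices 22,10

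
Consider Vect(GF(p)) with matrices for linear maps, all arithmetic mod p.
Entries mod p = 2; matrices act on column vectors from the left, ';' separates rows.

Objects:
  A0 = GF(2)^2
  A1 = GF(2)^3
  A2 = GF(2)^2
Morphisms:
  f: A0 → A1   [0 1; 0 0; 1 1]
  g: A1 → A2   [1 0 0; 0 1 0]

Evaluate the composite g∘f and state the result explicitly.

Answer: [0 1; 0 0]

Work:
  e0=(1,0) f→(0,0,1) g→(0,0)
  e1=(0,1) f→(1,0,1) g→(1,0)
result: [0 1; 0 0]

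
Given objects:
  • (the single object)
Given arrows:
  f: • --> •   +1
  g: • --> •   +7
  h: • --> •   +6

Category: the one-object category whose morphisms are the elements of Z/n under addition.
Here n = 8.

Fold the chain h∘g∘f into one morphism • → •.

Answer: +6

Derivation:
  0 +1≡1 +7≡0 +6≡6  (mod 8)
composite: +6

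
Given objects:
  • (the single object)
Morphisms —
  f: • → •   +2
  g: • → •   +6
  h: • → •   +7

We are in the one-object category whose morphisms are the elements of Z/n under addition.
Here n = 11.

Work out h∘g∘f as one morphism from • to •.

  0 +2≡2 +6≡8 +7≡4  (mod 11)
composite: +4

Answer: +4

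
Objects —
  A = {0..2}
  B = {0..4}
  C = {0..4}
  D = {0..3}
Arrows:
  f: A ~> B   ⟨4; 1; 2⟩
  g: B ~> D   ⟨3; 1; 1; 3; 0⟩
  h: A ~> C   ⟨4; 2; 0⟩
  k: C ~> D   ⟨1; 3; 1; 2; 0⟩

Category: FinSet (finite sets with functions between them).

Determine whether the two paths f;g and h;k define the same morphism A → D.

Answer: COMMUTES

Work:
Along f;g (path 1):
  0 f~>4 g~>0
  1 f~>1 g~>1
  2 f~>2 g~>1
  ⟦path⟧₁ = ⟨0; 1; 1⟩
Along h;k (path 2):
  0 h~>4 k~>0
  1 h~>2 k~>1
  2 h~>0 k~>1
  ⟦path⟧₂ = ⟨0; 1; 1⟩
Equal? same morphism ✓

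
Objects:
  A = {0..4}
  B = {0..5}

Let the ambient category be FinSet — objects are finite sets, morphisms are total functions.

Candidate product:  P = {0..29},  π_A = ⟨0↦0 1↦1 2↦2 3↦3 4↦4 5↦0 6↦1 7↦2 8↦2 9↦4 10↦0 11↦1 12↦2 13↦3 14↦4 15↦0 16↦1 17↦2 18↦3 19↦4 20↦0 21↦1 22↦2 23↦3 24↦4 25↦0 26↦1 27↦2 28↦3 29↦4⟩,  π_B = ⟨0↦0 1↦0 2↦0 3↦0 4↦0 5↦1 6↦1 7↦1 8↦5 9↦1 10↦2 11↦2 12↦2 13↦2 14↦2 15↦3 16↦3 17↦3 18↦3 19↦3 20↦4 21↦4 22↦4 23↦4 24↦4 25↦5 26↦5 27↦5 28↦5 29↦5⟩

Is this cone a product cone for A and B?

Answer: NOT A VALID PRODUCT — duplicate pair at indices 27,8

Derivation:
|A|·|B| = 5·6 = 30;  |P| = 30
Check the pairing map k ↦ (π_A(k), π_B(k)):
  0 ↦ (0,0)
  1 ↦ (1,0)
  2 ↦ (2,0)
  3 ↦ (3,0)
  4 ↦ (4,0)
  5 ↦ (0,1)
  6 ↦ (1,1)
  7 ↦ (2,1)
  8 ↦ (2,5)
  9 ↦ (4,1)
  10 ↦ (0,2)
  11 ↦ (1,2)
  12 ↦ (2,2)
  13 ↦ (3,2)
  14 ↦ (4,2)
  15 ↦ (0,3)
  16 ↦ (1,3)
  17 ↦ (2,3)
  18 ↦ (3,3)
  19 ↦ (4,3)
  20 ↦ (0,4)
  21 ↦ (1,4)
  22 ↦ (2,4)
  23 ↦ (3,4)
  24 ↦ (4,4)
  25 ↦ (0,5)
  26 ↦ (1,5)
  27 ↦ (2,5)  ✗ repeats pair of k=8
  28 ↦ (3,5)
  29 ↦ (4,5)
distinct pairs in image: 29 / 30 needed
  → (2,5) hit at k=8 and k=27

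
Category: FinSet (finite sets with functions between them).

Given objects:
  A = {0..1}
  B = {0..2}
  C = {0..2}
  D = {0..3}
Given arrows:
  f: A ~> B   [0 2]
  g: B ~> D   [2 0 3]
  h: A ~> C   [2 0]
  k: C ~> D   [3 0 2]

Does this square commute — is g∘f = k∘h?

1) trace f;g:
  0 f~>0 g~>2
  1 f~>2 g~>3
  composite₁ = [2 3]
2) trace h;k:
  0 h~>2 k~>2
  1 h~>0 k~>3
  composite₂ = [2 3]
Equal? equal; square commutes

Answer: COMMUTES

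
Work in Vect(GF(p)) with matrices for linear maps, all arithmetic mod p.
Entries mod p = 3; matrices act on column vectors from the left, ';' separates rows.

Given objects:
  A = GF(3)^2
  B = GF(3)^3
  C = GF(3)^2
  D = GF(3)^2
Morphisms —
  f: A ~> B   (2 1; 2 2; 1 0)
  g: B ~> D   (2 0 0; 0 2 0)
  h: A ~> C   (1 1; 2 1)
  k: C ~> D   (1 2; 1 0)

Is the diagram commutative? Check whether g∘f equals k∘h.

Along f;g (path 1):
  e0=(1,0) f~>(2,2,1) g~>(1,1)
  e1=(0,1) f~>(1,2,0) g~>(2,1)
  composite₁ = (1 2; 1 1)
Along h;k (path 2):
  e0=(1,0) h~>(1,2) k~>(2,1)
  e1=(0,1) h~>(1,1) k~>(0,1)
  composite₂ = (2 0; 1 1)
Equal? NO — does not commute

Answer: DOES NOT COMMUTE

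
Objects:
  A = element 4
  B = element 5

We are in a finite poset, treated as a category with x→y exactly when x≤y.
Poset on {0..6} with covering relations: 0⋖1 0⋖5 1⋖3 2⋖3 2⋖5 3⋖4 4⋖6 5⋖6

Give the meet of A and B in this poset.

{x : x≤A ∧ x≤B} = {0,2}  (A=4, B=5)
  maximal lower bounds 0 and 2 are incomparable: neither 0≤2 nor 2≤0
→ no greatest lower bound exists

Answer: NO MEET EXISTS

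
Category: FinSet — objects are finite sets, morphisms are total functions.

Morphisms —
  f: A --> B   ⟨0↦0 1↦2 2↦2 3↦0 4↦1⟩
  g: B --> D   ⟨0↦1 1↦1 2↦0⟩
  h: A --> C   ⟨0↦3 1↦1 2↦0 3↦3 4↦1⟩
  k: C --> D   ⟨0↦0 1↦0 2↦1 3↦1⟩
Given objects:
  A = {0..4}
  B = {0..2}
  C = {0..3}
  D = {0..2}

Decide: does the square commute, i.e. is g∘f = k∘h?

Answer: DOES NOT COMMUTE

Trace:
Path 1 = f;g:
  0 f-->0 g-->1
  1 f-->2 g-->0
  2 f-->2 g-->0
  3 f-->0 g-->1
  4 f-->1 g-->1
  result₁ = ⟨0↦1 1↦0 2↦0 3↦1 4↦1⟩
Path 2 = h;k:
  0 h-->3 k-->1
  1 h-->1 k-->0
  2 h-->0 k-->0
  3 h-->3 k-->1
  4 h-->1 k-->0
  result₂ = ⟨0↦1 1↦0 2↦0 3↦1 4↦0⟩
Equal? differ; not commutative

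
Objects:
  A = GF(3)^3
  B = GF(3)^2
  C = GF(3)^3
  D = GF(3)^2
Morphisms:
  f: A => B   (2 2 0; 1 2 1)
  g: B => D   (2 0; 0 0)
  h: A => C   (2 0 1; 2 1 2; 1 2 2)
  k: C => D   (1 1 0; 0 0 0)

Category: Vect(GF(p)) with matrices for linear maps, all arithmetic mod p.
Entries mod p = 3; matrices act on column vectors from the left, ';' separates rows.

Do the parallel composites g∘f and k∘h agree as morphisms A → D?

Answer: COMMUTES

Trace:
1) trace f;g:
  e0=[1,0,0] f=>[2,1] g=>[1,0]
  e1=[0,1,0] f=>[2,2] g=>[1,0]
  e2=[0,0,1] f=>[0,1] g=>[0,0]
  ⟦path⟧₁ = (1 1 0; 0 0 0)
2) trace h;k:
  e0=[1,0,0] h=>[2,2,1] k=>[1,0]
  e1=[0,1,0] h=>[0,1,2] k=>[1,0]
  e2=[0,0,1] h=>[1,2,2] k=>[0,0]
  ⟦path⟧₂ = (1 1 0; 0 0 0)
Equal? YES — commutes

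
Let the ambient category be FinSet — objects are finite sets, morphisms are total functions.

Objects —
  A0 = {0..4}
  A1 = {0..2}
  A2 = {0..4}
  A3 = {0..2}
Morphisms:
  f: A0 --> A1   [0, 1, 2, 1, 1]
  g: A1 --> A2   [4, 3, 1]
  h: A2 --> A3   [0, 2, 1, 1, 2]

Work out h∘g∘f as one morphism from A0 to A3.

  0 f-->0 g-->4 h-->2
  1 f-->1 g-->3 h-->1
  2 f-->2 g-->1 h-->2
  3 f-->1 g-->3 h-->1
  4 f-->1 g-->3 h-->1
result: [2, 1, 2, 1, 1]

Answer: [2, 1, 2, 1, 1]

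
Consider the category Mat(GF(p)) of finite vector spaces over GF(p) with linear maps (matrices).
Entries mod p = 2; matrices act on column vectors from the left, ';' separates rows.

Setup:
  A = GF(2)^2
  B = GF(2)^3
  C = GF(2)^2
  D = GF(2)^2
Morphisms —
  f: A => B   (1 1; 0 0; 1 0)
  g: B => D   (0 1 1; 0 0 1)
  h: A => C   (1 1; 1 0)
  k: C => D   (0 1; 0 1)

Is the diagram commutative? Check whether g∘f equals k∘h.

Answer: COMMUTES

Work:
Path 1 = f;g:
  e0=⟨1,0⟩ f=>⟨1,0,1⟩ g=>⟨1,1⟩
  e1=⟨0,1⟩ f=>⟨1,0,0⟩ g=>⟨0,0⟩
  composite₁ = (1 0; 1 0)
Path 2 = h;k:
  e0=⟨1,0⟩ h=>⟨1,1⟩ k=>⟨1,1⟩
  e1=⟨0,1⟩ h=>⟨1,0⟩ k=>⟨0,0⟩
  composite₂ = (1 0; 1 0)
Equal? YES — commutes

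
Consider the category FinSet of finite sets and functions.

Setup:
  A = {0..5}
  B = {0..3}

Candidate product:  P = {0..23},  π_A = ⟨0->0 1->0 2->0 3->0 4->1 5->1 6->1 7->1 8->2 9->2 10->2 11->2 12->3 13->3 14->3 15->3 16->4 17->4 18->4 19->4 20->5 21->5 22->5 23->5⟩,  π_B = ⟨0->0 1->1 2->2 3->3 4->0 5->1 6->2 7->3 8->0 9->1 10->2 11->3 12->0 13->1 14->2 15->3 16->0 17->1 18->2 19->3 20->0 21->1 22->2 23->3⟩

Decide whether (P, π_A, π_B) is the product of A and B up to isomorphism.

Answer: VALID PRODUCT

Derivation:
|A|·|B| = 6·4 = 24;  |P| = 24
Check the pairing map k ↦ (π_A(k), π_B(k)):
  0 -> (0,0)
  1 -> (0,1)
  2 -> (0,2)
  3 -> (0,3)
  4 -> (1,0)
  5 -> (1,1)
  6 -> (1,2)
  7 -> (1,3)
  8 -> (2,0)
  9 -> (2,1)
  10 -> (2,2)
  11 -> (2,3)
  12 -> (3,0)
  13 -> (3,1)
  14 -> (3,2)
  15 -> (3,3)
  16 -> (4,0)
  17 -> (4,1)
  18 -> (4,2)
  19 -> (4,3)
  20 -> (5,0)
  21 -> (5,1)
  22 -> (5,2)
  23 -> (5,3)
distinct pairs in image: 24 / 24 needed
  → bijection onto A×B; projections well-typed.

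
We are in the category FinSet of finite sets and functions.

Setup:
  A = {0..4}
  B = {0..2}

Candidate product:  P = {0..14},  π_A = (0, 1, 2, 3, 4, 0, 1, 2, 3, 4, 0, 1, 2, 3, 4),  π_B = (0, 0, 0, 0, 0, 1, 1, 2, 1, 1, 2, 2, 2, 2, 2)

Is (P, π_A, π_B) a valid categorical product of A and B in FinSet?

Answer: NOT A VALID PRODUCT — duplicate pair at indices 12,7

Derivation:
|A|·|B| = 5·3 = 15;  |P| = 15
Check the pairing map k ↦ (π_A(k), π_B(k)):
  0 -> (0,0)
  1 -> (1,0)
  2 -> (2,0)
  3 -> (3,0)
  4 -> (4,0)
  5 -> (0,1)
  6 -> (1,1)
  7 -> (2,2)
  8 -> (3,1)
  9 -> (4,1)
  10 -> (0,2)
  11 -> (1,2)
  12 -> (2,2)  ✗ repeats pair of k=7
  13 -> (3,2)
  14 -> (4,2)
distinct pairs in image: 14 / 15 needed
  → (2,2) hit at k=7 and k=12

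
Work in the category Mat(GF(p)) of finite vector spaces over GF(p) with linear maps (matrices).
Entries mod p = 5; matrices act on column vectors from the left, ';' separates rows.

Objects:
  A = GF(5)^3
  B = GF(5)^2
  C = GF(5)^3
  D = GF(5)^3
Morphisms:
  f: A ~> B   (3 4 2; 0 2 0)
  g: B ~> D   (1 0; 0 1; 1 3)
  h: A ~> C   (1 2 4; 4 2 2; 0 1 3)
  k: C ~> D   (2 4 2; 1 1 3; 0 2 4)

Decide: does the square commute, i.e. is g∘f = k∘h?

1) trace f;g:
  e0=[1,0,0] f~>[3,0] g~>[3,0,3]
  e1=[0,1,0] f~>[4,2] g~>[4,2,0]
  e2=[0,0,1] f~>[2,0] g~>[2,0,2]
  result₁ = (3 4 2; 0 2 0; 3 0 2)
2) trace h;k:
  e0=[1,0,0] h~>[1,4,0] k~>[3,0,3]
  e1=[0,1,0] h~>[2,2,1] k~>[4,2,3]
  e2=[0,0,1] h~>[4,2,3] k~>[2,0,1]
  result₂ = (3 4 2; 0 2 0; 3 3 1)
Equal? distinct morphisms ✗

Answer: DOES NOT COMMUTE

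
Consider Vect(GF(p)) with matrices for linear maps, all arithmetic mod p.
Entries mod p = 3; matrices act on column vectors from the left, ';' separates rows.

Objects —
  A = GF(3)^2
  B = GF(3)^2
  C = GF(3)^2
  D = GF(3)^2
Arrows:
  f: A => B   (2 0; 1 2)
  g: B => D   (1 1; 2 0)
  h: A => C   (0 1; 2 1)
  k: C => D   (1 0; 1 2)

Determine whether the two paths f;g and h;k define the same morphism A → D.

Along f;g (path 1):
  e0=[1,0] f=>[2,1] g=>[0,1]
  e1=[0,1] f=>[0,2] g=>[2,0]
  ⟦path⟧₁ = (0 2; 1 0)
Along h;k (path 2):
  e0=[1,0] h=>[0,2] k=>[0,1]
  e1=[0,1] h=>[1,1] k=>[1,0]
  ⟦path⟧₂ = (0 1; 1 0)
Equal? differ; not commutative

Answer: DOES NOT COMMUTE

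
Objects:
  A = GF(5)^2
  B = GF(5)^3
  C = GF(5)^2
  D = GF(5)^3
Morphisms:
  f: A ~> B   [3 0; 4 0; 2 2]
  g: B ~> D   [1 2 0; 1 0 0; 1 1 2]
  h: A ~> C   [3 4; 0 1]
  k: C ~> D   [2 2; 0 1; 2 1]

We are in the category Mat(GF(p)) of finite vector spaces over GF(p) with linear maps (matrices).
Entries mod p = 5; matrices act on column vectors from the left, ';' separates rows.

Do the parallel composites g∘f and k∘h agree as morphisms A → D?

Along f;g (path 1):
  e0=⟨1,0⟩ f~>⟨3,4,2⟩ g~>⟨1,3,1⟩
  e1=⟨0,1⟩ f~>⟨0,0,2⟩ g~>⟨0,0,4⟩
  result₁ = [1 0; 3 0; 1 4]
Along h;k (path 2):
  e0=⟨1,0⟩ h~>⟨3,0⟩ k~>⟨1,0,1⟩
  e1=⟨0,1⟩ h~>⟨4,1⟩ k~>⟨0,1,4⟩
  result₂ = [1 0; 0 1; 1 4]
Equal? differ; not commutative

Answer: DOES NOT COMMUTE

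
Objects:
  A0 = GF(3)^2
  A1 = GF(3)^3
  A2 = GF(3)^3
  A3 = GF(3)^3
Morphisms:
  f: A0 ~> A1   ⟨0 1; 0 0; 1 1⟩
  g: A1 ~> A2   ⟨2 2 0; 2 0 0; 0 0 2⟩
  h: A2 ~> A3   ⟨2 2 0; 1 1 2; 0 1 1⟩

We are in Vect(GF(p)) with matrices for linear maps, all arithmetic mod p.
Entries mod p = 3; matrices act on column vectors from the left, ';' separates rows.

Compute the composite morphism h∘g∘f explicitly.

  e0=[1,0] f~>[0,0,1] g~>[0,0,2] h~>[0,1,2]
  e1=[0,1] f~>[1,0,1] g~>[2,2,2] h~>[2,2,1]
composite: ⟨0 2; 1 2; 2 1⟩

Answer: ⟨0 2; 1 2; 2 1⟩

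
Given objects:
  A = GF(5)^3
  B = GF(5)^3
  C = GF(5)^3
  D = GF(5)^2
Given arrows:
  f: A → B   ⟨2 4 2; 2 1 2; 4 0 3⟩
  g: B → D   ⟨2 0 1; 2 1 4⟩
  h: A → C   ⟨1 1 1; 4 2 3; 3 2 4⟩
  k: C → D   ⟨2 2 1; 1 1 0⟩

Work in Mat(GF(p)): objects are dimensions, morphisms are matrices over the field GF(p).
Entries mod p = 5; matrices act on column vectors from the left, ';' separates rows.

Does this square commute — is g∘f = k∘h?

Answer: DOES NOT COMMUTE

Work:
1) trace f;g:
  e0=(1,0,0) f→(2,2,4) g→(3,2)
  e1=(0,1,0) f→(4,1,0) g→(3,4)
  e2=(0,0,1) f→(2,2,3) g→(2,3)
  composite₁ = ⟨3 3 2; 2 4 3⟩
2) trace h;k:
  e0=(1,0,0) h→(1,4,3) k→(3,0)
  e1=(0,1,0) h→(1,2,2) k→(3,3)
  e2=(0,0,1) h→(1,3,4) k→(2,4)
  composite₂ = ⟨3 3 2; 0 3 4⟩
Equal? NO — does not commute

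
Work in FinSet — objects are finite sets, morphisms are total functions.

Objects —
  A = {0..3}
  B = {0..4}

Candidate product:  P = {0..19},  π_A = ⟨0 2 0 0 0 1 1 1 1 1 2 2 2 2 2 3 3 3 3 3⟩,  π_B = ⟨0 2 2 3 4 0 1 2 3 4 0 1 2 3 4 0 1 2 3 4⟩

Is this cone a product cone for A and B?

Answer: NOT A VALID PRODUCT — duplicate pair at indices 12,1

Derivation:
|A|·|B| = 4·5 = 20;  |P| = 20
Check the pairing map k ↦ (π_A(k), π_B(k)):
  0 : (0,0)
  1 : (2,2)
  2 : (0,2)
  3 : (0,3)
  4 : (0,4)
  5 : (1,0)
  6 : (1,1)
  7 : (1,2)
  8 : (1,3)
  9 : (1,4)
  10 : (2,0)
  11 : (2,1)
  12 : (2,2)  ✗ repeats pair of k=1
  13 : (2,3)
  14 : (2,4)
  15 : (3,0)
  16 : (3,1)
  17 : (3,2)
  18 : (3,3)
  19 : (3,4)
distinct pairs in image: 19 / 20 needed
  → (2,2) hit at k=1 and k=12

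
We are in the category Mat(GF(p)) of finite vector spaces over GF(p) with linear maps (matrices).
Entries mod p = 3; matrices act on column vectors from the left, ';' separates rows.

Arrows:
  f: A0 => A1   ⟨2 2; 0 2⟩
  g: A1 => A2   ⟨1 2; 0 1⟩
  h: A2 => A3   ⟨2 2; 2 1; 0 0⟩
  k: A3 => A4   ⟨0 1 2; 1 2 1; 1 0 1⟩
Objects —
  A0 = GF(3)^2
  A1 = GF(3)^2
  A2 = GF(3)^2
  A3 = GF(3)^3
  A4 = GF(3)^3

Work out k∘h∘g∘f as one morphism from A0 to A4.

  e0=[1,0] f=>[2,0] g=>[2,0] h=>[1,1,0] k=>[1,0,1]
  e1=[0,1] f=>[2,2] g=>[0,2] h=>[1,2,0] k=>[2,2,1]
⟦path⟧: ⟨1 2; 0 2; 1 1⟩

Answer: ⟨1 2; 0 2; 1 1⟩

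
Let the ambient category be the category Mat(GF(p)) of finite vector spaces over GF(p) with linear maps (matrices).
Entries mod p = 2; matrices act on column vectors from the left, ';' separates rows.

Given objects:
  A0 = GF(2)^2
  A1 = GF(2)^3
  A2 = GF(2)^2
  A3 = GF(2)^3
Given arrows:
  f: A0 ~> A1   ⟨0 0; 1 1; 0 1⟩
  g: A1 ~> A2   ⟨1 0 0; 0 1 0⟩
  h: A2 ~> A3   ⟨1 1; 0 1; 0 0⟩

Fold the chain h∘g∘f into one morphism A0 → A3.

Answer: ⟨1 1; 1 1; 0 0⟩

Derivation:
  e0=(1,0) f~>(0,1,0) g~>(0,1) h~>(1,1,0)
  e1=(0,1) f~>(0,1,1) g~>(0,1) h~>(1,1,0)
composite: ⟨1 1; 1 1; 0 0⟩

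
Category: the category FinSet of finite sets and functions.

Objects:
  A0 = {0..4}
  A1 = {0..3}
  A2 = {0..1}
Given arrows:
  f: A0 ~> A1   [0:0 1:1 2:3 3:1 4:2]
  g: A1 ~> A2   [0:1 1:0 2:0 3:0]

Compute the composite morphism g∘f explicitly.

  0 f~>0 g~>1
  1 f~>1 g~>0
  2 f~>3 g~>0
  3 f~>1 g~>0
  4 f~>2 g~>0
composite: [0:1 1:0 2:0 3:0 4:0]

Answer: [0:1 1:0 2:0 3:0 4:0]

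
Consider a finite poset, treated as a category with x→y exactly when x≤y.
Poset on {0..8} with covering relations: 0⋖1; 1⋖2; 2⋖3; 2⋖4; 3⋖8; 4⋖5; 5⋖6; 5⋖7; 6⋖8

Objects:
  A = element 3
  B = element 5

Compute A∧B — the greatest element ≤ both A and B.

Answer: A∧B = 2

Derivation:
Lower bounds of A=3 and B=5: {0,1,2}
  0 ≤ 2
  1 ≤ 2
  2 ≤ 2
glb = 2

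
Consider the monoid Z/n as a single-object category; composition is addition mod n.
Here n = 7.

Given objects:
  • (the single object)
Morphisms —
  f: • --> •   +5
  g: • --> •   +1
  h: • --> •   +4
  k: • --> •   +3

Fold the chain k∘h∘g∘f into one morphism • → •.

Answer: +6

Trace:
  0 +5≡5 +1≡6 +4≡3 +3≡6  (mod 7)
result: +6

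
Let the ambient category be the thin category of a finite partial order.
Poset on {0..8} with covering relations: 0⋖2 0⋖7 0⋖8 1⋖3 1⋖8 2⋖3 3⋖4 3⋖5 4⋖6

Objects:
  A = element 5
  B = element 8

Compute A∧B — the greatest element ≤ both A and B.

Lower bounds of A=5 and B=8: {0,1}
  maximal lower bounds 0 and 1 are incomparable: neither 0⊑1 nor 1⊑0
→ no greatest lower bound exists

Answer: NO MEET EXISTS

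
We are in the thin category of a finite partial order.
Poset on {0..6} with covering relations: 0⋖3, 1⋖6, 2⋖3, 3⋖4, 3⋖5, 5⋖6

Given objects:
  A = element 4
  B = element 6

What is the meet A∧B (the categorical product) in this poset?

Common predecessors of 4,6: {0,2,3}
  0 ⊑ 3
  2 ⊑ 3
  3 ⊑ 3
glb = 3

Answer: A∧B = 3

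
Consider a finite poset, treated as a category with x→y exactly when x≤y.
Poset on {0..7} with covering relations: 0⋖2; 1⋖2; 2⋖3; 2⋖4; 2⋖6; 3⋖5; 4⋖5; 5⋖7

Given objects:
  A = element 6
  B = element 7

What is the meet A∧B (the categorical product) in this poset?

{x : x⊑A ∧ x⊑B} = {0,1,2}  (A=6, B=7)
  0 ⊑ 2
  1 ⊑ 2
  2 ⊑ 2
glb = 2

Answer: A∧B = 2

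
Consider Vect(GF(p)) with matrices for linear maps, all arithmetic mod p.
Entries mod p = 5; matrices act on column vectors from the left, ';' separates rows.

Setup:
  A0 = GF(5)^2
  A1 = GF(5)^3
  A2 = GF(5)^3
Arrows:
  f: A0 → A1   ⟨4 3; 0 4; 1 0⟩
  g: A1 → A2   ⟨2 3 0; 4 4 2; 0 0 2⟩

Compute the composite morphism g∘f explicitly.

Answer: ⟨3 3; 3 3; 2 0⟩

Derivation:
  e0=[1,0] f→[4,0,1] g→[3,3,2]
  e1=[0,1] f→[3,4,0] g→[3,3,0]
result: ⟨3 3; 3 3; 2 0⟩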